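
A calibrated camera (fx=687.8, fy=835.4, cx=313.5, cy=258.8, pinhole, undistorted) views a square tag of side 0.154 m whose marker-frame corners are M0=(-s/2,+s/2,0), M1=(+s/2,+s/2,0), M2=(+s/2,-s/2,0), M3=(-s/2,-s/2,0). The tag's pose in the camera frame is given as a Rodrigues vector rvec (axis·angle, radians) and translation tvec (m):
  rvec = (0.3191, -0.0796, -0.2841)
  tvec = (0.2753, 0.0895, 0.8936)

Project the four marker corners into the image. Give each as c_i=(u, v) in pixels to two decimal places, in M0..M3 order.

Intrinsics K: fx=687.8, fy=835.4, cx=313.5, cy=258.8
Marker side s = 0.154 m; corners in marker frame (Z=0):
  M0 = (-0.0770, +0.0770, 0)
  M1 = (+0.0770, +0.0770, 0)
  M2 = (+0.0770, -0.0770, 0)
  M3 = (-0.0770, -0.0770, 0)
rvec = (0.3191, -0.0796, -0.2841), |rvec| = θ = 0.43460 rad = 24.901°
Rodrigues: sinθ=0.42104, 1−cosθ=0.09296; R = I + sinθ·[k]× + (1−cosθ)·[k]×²:
    [+0.95716 +0.26274 -0.12174]
    [-0.28774 +0.91016 -0.29802]
    [+0.03250 +0.32028 +0.94677]
t = (0.2753, 0.0895, 0.8936) m
M0: Pc = R·M0+t = (+0.22183, +0.18174, +0.91576); u = 687.8·(+0.22183)/0.91576 + 313.5 = 480.1100, v = 835.4·(+0.18174)/0.91576 + 258.8 = 424.5906
M1: Pc = R·M1+t = (+0.36923, +0.13743, +0.92076); u = 687.8·(+0.36923)/0.92076 + 313.5 = 589.3120, v = 835.4·(+0.13743)/0.92076 + 258.8 = 383.4853
M2: Pc = R·M2+t = (+0.32877, -0.00274, +0.87144); u = 687.8·(+0.32877)/0.87144 + 313.5 = 572.9876, v = 835.4·(-0.00274)/0.87144 + 258.8 = 256.1749
M3: Pc = R·M3+t = (+0.18137, +0.04157, +0.86644); u = 687.8·(+0.18137)/0.86644 + 313.5 = 457.4748, v = 835.4·(+0.04157)/0.86644 + 258.8 = 298.8848

c0=(480.11, 424.59) c1=(589.31, 383.49) c2=(572.99, 256.17) c3=(457.47, 298.88)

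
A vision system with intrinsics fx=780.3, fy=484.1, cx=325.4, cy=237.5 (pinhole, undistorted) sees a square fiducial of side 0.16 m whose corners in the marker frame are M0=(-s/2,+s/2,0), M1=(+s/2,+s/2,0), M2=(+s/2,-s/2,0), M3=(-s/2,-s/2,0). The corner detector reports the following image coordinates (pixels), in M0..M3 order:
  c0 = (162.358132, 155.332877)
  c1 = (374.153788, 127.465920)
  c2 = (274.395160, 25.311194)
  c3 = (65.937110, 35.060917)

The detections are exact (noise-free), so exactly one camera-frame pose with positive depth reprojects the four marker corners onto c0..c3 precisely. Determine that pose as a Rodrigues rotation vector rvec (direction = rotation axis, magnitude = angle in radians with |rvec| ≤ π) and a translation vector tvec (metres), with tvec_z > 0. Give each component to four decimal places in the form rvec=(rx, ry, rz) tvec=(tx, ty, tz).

Intrinsics K: fx=780.3, fy=484.1, cx=325.4, cy=237.5
Marker side s = 0.16 m; corners in marker frame (Z=0):
  M0 = (-0.0800, +0.0800, 0)
  M1 = (+0.0800, +0.0800, 0)
  M2 = (+0.0800, -0.0800, 0)
  M3 = (-0.0800, -0.0800, 0)
Detected image corners:
  c0 = (162.358132, 155.332877) px
  c1 = (374.153788, 127.465920) px
  c2 = (274.395160, 25.311194) px
  c3 = (65.937110, 35.060917) px
Planar DLT: solve 8×8 A·h = b for H (H[2,2]=1):
  H  [+1516.29781 +497.10129 +224.92238]
  H  [-35.51612 +645.19331 +82.72555]
  H  [+0.92810 -0.53252 +1.00000]
B = K⁻¹H; ‖b₁‖=1.887487, ‖b₂‖=1.887487; λ = 2/(‖b₁‖+‖b₂‖) = 0.529805, sign → tz>0 ⇒ λ=+0.529805
r₁ = λ·B[:,0] = (+0.82448,-0.28010,+0.49171); r₂ = λ·B[:,1] = (+0.45517,+0.84452,-0.28213)
r₃ = r₁×r₂ = (-0.33623,+0.45643,+0.82378); SVD([r₁ r₂ r₃]) → R = UVᵀ:
  R  [+0.82448 +0.45517 -0.33623]
  R  [-0.28010 +0.84452 +0.45643]
  R  [+0.49171 -0.28213 +0.82378]
t = (-0.06822, -0.16939, +0.52981) m
tr R = 2.492784; θ = arccos((tr R − 1)/2) = 0.728172 rad = 41.721°
axis k = ((R−Rᵀ)₃₂, (R−Rᵀ)₁₃, (R−Rᵀ)₂₁) / (2 sinθ) = (-0.554884, -0.622042, -0.552420)
rvec = θ·k = (-0.404051, -0.452953, -0.402257)

rvec=(-0.4041, -0.4530, -0.4023) tvec=(-0.0682, -0.1694, 0.5298)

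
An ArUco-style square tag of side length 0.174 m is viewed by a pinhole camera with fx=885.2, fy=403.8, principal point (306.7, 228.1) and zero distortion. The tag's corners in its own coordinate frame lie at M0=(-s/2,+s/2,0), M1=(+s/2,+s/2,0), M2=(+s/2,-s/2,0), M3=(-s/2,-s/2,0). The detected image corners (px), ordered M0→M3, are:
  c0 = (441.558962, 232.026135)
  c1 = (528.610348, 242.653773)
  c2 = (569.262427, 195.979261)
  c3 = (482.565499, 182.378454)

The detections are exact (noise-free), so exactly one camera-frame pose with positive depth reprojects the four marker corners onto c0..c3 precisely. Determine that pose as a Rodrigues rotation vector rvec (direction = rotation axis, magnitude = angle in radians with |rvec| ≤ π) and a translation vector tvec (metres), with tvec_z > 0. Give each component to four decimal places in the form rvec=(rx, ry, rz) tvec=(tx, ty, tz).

Intrinsics K: fx=885.2, fy=403.8, cx=306.7, cy=228.1
Marker side s = 0.174 m; corners in marker frame (Z=0):
  M0 = (-0.0870, +0.0870, 0)
  M1 = (+0.0870, +0.0870, 0)
  M2 = (+0.0870, -0.0870, 0)
  M3 = (-0.0870, -0.0870, 0)
Detected image corners:
  c0 = (441.558962, 232.026135) px
  c1 = (528.610348, 242.653773) px
  c2 = (569.262427, 195.979261) px
  c3 = (482.565499, 182.378454) px
Planar DLT: solve 8×8 A·h = b for H (H[2,2]=1):
  H  [+662.34119 -169.84404 +506.49067]
  H  [+138.31534 +303.87686 +213.69785]
  H  [+0.32256 +0.12815 +1.00000]
B = K⁻¹H; ‖b₁‖=0.731338, ‖b₂‖=0.731338; λ = 2/(‖b₁‖+‖b₂‖) = 1.367356, sign → tz>0 ⇒ λ=+1.367356
r₁ = λ·B[:,0] = (+0.87030,+0.21922,+0.44105); r₂ = λ·B[:,1] = (-0.32307,+0.93001,+0.17522)
r₃ = r₁×r₂ = (-0.37177,-0.29499,+0.88021); SVD([r₁ r₂ r₃]) → R = UVᵀ:
  R  [+0.87030 -0.32307 -0.37177]
  R  [+0.21922 +0.93001 -0.29499]
  R  [+0.44105 +0.17522 +0.88021]
t = (+0.30861, -0.04877, +1.36736) m
tr R = 2.680519; θ = arccos((tr R − 1)/2) = 0.573035 rad = 32.832°
axis k = ((R−Rᵀ)₃₂, (R−Rᵀ)₁₃, (R−Rᵀ)₂₁) / (2 sinθ) = (+0.433624, -0.749582, +0.500097)
rvec = θ·k = (+0.248482, -0.429537, +0.286573)

rvec=(0.2485, -0.4295, 0.2866) tvec=(0.3086, -0.0488, 1.3674)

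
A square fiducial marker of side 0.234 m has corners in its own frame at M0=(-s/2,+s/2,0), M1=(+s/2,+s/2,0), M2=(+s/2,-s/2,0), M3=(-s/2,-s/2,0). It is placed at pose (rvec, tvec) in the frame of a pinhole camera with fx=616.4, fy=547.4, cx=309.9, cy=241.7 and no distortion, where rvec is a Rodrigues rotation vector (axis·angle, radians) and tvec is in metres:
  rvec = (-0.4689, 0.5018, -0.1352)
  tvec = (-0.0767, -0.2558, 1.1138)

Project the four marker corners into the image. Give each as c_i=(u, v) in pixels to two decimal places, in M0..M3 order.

Intrinsics K: fx=616.4, fy=547.4, cx=309.9, cy=241.7
Marker side s = 0.234 m; corners in marker frame (Z=0):
  M0 = (-0.1170, +0.1170, 0)
  M1 = (+0.1170, +0.1170, 0)
  M2 = (+0.1170, -0.1170, 0)
  M3 = (-0.1170, -0.1170, 0)
rvec = (-0.4689, 0.5018, -0.1352), |rvec| = θ = 0.69996 rad = 40.105°
Rodrigues: sinθ=0.64419, 1−cosθ=0.23513; R = I + sinθ·[k]× + (1−cosθ)·[k]×²:
    [+0.87038 +0.01151 +0.49224]
    [-0.23735 +0.88571 +0.39898]
    [-0.43139 -0.46410 +0.77364]
t = (-0.0767, -0.2558, 1.1138) m
M0: Pc = R·M0+t = (-0.17719, -0.12440, +1.10997); u = 616.4·(-0.17719)/1.10997 + 309.9 = 211.5021, v = 547.4·(-0.12440)/1.10997 + 241.7 = 180.3492
M1: Pc = R·M1+t = (+0.02648, -0.17994, +1.00903); u = 616.4·(+0.02648)/1.00903 + 309.9 = 326.0769, v = 547.4·(-0.17994)/1.00903 + 241.7 = 144.0812
M2: Pc = R·M2+t = (+0.02379, -0.38720, +1.11763); u = 616.4·(+0.02379)/1.11763 + 309.9 = 323.0201, v = 547.4·(-0.38720)/1.11763 + 241.7 = 52.0552
M3: Pc = R·M3+t = (-0.17988, -0.33166, +1.21857); u = 616.4·(-0.17988)/1.21857 + 309.9 = 218.9094, v = 547.4·(-0.33166)/1.21857 + 241.7 = 92.7144

c0=(211.50, 180.35) c1=(326.08, 144.08) c2=(323.02, 52.06) c3=(218.91, 92.71)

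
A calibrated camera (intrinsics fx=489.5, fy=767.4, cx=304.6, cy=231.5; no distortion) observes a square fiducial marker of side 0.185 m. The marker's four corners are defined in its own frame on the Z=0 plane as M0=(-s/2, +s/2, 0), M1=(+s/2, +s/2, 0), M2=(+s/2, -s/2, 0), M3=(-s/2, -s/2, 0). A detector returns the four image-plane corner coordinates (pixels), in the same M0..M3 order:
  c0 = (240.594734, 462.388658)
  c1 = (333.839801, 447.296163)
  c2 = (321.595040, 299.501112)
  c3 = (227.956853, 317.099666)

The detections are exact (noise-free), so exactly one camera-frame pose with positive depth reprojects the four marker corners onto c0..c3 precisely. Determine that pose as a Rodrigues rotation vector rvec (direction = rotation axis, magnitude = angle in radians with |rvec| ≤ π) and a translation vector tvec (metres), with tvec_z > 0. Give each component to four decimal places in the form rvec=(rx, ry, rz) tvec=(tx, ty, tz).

Intrinsics K: fx=489.5, fy=767.4, cx=304.6, cy=231.5
Marker side s = 0.185 m; corners in marker frame (Z=0):
  M0 = (-0.0925, +0.0925, 0)
  M1 = (+0.0925, +0.0925, 0)
  M2 = (+0.0925, -0.0925, 0)
  M3 = (-0.0925, -0.0925, 0)
Detected image corners:
  c0 = (240.594734, 462.388658) px
  c1 = (333.839801, 447.296163) px
  c2 = (321.595040, 299.501112) px
  c3 = (227.956853, 317.099666) px
Planar DLT: solve 8×8 A·h = b for H (H[2,2]=1):
  H  [+480.19377 +76.96363 +280.63363]
  H  [-122.13491 +805.24155 +381.87244]
  H  [-0.08859 +0.03454 +1.00000]
B = K⁻¹H; ‖b₁‖=1.048292, ‖b₂‖=1.048292; λ = 2/(‖b₁‖+‖b₂‖) = 0.953933, sign → tz>0 ⇒ λ=+0.953933
r₁ = λ·B[:,0] = (+0.98838,-0.12633,-0.08451); r₂ = λ·B[:,1] = (+0.12949,+0.99103,+0.03295)
r₃ = r₁×r₂ = (+0.07959,-0.04350,+0.99588); SVD([r₁ r₂ r₃]) → R = UVᵀ:
  R  [+0.98838 +0.12949 +0.07959]
  R  [-0.12633 +0.99103 -0.04350]
  R  [-0.08451 +0.03295 +0.99588]
t = (-0.04671, +0.18692, +0.95393) m
tr R = 2.975294; θ = arccos((tr R − 1)/2) = 0.157343 rad = 9.015°
axis k = ((R−Rᵀ)₃₂, (R−Rᵀ)₁₃, (R−Rᵀ)₂₁) / (2 sinθ) = (+0.243946, +0.523609, -0.816287)
rvec = θ·k = (+0.038383, +0.082386, -0.128437)

rvec=(0.0384, 0.0824, -0.1284) tvec=(-0.0467, 0.1869, 0.9539)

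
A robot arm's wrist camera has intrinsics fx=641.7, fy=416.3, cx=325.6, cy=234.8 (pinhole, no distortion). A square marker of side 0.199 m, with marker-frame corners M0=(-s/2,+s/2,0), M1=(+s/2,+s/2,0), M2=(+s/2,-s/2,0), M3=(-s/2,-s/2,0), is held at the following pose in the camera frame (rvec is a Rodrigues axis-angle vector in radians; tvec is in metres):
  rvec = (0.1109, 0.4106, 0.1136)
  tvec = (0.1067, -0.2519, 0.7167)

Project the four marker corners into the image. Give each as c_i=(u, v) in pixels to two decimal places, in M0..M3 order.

c0=(331.75, 144.45) c1=(500.81, 150.14) c2=(524.47, 23.77) c3=(347.03, 31.13)

Intrinsics K: fx=641.7, fy=416.3, cx=325.6, cy=234.8
Marker side s = 0.199 m; corners in marker frame (Z=0):
  M0 = (-0.0995, +0.0995, 0)
  M1 = (+0.0995, +0.0995, 0)
  M2 = (+0.0995, -0.0995, 0)
  M3 = (-0.0995, -0.0995, 0)
rvec = (0.1109, 0.4106, 0.1136), |rvec| = θ = 0.44022 rad = 25.223°
Rodrigues: sinθ=0.42614, 1−cosθ=0.09534; R = I + sinθ·[k]× + (1−cosθ)·[k]×²:
    [+0.91071 -0.08756 +0.40366]
    [+0.13237 +0.98760 -0.08440]
    [-0.39127 +0.13030 +0.91101]
t = (0.1067, -0.2519, 0.7167) m
M0: Pc = R·M0+t = (+0.00737, -0.16680, +0.76860); u = 641.7·(+0.00737)/0.76860 + 325.6 = 331.7549, v = 416.3·(-0.16680)/0.76860 + 234.8 = 144.4526
M1: Pc = R·M1+t = (+0.18860, -0.14046, +0.69073); u = 641.7·(+0.18860)/0.69073 + 325.6 = 500.8143, v = 416.3·(-0.14046)/0.69073 + 234.8 = 150.1440
M2: Pc = R·M2+t = (+0.20603, -0.33700, +0.66480); u = 641.7·(+0.20603)/0.66480 + 325.6 = 524.4679, v = 416.3·(-0.33700)/0.66480 + 234.8 = 23.7735
M3: Pc = R·M3+t = (+0.02480, -0.36334, +0.74267); u = 641.7·(+0.02480)/0.74267 + 325.6 = 347.0260, v = 416.3·(-0.36334)/0.74267 + 234.8 = 31.1323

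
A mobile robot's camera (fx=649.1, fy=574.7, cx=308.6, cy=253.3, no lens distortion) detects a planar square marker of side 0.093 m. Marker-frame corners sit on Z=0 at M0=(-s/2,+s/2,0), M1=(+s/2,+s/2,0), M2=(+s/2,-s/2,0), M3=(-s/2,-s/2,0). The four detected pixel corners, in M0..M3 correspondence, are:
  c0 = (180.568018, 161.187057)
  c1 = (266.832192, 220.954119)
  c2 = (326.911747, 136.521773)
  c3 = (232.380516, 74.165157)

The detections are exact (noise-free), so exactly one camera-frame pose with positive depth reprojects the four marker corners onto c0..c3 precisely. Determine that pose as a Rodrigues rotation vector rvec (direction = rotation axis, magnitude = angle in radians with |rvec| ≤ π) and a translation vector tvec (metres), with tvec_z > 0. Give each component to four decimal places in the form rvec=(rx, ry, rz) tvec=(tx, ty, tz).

Intrinsics K: fx=649.1, fy=574.7, cx=308.6, cy=253.3
Marker side s = 0.093 m; corners in marker frame (Z=0):
  M0 = (-0.0465, +0.0465, 0)
  M1 = (+0.0465, +0.0465, 0)
  M2 = (+0.0465, -0.0465, 0)
  M3 = (-0.0465, -0.0465, 0)
Detected image corners:
  c0 = (180.568018, 161.187057) px
  c1 = (266.832192, 220.954119) px
  c2 = (326.911747, 136.521773) px
  c3 = (232.380516, 74.165157) px
Planar DLT: solve 8×8 A·h = b for H (H[2,2]=1):
  H  [+904.70861 -394.15292 +250.05597]
  H  [+617.40941 +1043.79383 +149.47531]
  H  [-0.26070 +0.82201 +1.00000]
B = K⁻¹H; ‖b₁‖=1.945692, ‖b₂‖=1.945692; λ = 2/(‖b₁‖+‖b₂‖) = 0.513956, sign → tz>0 ⇒ λ=+0.513956
r₁ = λ·B[:,0] = (+0.78005,+0.61121,-0.13399); r₂ = λ·B[:,1] = (-0.51295,+0.74726,+0.42248)
r₃ = r₁×r₂ = (+0.35834,-0.26082,+0.89641); SVD([r₁ r₂ r₃]) → R = UVᵀ:
  R  [+0.78005 -0.51295 +0.35834]
  R  [+0.61121 +0.74726 -0.26082]
  R  [-0.13399 +0.42248 +0.89641]
t = (-0.04636, -0.09285, +0.51396) m
tr R = 2.423722; θ = arccos((tr R − 1)/2) = 0.778652 rad = 44.613°
axis k = ((R−Rᵀ)₃₂, (R−Rᵀ)₁₃, (R−Rᵀ)₂₁) / (2 sinθ) = (+0.486461, +0.350504, +0.800314)
rvec = θ·k = (+0.378784, +0.272921, +0.623166)

rvec=(0.3788, 0.2729, 0.6232) tvec=(-0.0464, -0.0929, 0.5140)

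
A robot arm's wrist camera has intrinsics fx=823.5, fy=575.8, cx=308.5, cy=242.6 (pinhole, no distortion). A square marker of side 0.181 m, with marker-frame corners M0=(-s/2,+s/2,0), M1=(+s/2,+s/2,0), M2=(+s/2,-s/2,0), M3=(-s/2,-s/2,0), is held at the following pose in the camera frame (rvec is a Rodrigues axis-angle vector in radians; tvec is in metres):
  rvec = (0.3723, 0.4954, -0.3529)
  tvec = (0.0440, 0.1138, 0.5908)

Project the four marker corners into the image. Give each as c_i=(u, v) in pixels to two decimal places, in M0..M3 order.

Intrinsics K: fx=823.5, fy=575.8, cx=308.5, cy=242.6
Marker side s = 0.181 m; corners in marker frame (Z=0):
  M0 = (-0.0905, +0.0905, 0)
  M1 = (+0.0905, +0.0905, 0)
  M2 = (+0.0905, -0.0905, 0)
  M3 = (-0.0905, -0.0905, 0)
rvec = (0.3723, 0.4954, -0.3529), |rvec| = θ = 0.71314 rad = 40.860°
Rodrigues: sinθ=0.65421, 1−cosθ=0.24369; R = I + sinθ·[k]× + (1−cosθ)·[k]×²:
    [+0.82273 +0.41212 +0.39151]
    [-0.23536 +0.87391 -0.42531]
    [-0.51742 +0.25777 +0.81599]
t = (0.0440, 0.1138, 0.5908) m
M0: Pc = R·M0+t = (+0.00684, +0.21419, +0.66095); u = 823.5·(+0.00684)/0.66095 + 308.5 = 317.0216, v = 575.8·(+0.21419)/0.66095 + 242.6 = 429.1941
M1: Pc = R·M1+t = (+0.15575, +0.17159, +0.56730); u = 823.5·(+0.15575)/0.56730 + 308.5 = 534.5930, v = 575.8·(+0.17159)/0.56730 + 242.6 = 416.7590
M2: Pc = R·M2+t = (+0.08116, +0.01341, +0.52065); u = 823.5·(+0.08116)/0.52065 + 308.5 = 436.8706, v = 575.8·(+0.01341)/0.52065 + 242.6 = 257.4315
M3: Pc = R·M3+t = (-0.06775, +0.05601, +0.61430); u = 823.5·(-0.06775)/0.61430 + 308.5 = 217.6731, v = 575.8·(+0.05601)/0.61430 + 242.6 = 295.1013

c0=(317.02, 429.19) c1=(534.59, 416.76) c2=(436.87, 257.43) c3=(217.67, 295.10)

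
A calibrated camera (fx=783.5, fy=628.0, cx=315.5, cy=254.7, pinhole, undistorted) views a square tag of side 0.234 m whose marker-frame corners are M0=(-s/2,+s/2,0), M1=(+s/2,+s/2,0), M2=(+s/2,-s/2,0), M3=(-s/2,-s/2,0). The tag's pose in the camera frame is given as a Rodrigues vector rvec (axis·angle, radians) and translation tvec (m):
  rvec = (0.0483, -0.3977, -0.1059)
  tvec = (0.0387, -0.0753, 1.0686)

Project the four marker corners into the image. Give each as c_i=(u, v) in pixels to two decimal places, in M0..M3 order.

Intrinsics K: fx=783.5, fy=628.0, cx=315.5, cy=254.7
Marker side s = 0.234 m; corners in marker frame (Z=0):
  M0 = (-0.1170, +0.1170, 0)
  M1 = (+0.1170, +0.1170, 0)
  M2 = (+0.1170, -0.1170, 0)
  M3 = (-0.1170, -0.1170, 0)
rvec = (0.0483, -0.3977, -0.1059), |rvec| = θ = 0.41438 rad = 23.742°
Rodrigues: sinθ=0.40262, 1−cosθ=0.08463; R = I + sinθ·[k]× + (1−cosθ)·[k]×²:
    [+0.91651 +0.09343 -0.38894]
    [-0.11236 +0.99332 -0.02617]
    [+0.38389 +0.06769 +0.92089]
t = (0.0387, -0.0753, 1.0686) m
M0: Pc = R·M0+t = (-0.05760, +0.05407, +1.03160); u = 783.5·(-0.05760)/1.03160 + 315.5 = 271.7520, v = 628.0·(+0.05407)/1.03160 + 254.7 = 287.6128
M1: Pc = R·M1+t = (+0.15686, +0.02777, +1.12144); u = 783.5·(+0.15686)/1.12144 + 315.5 = 425.0938, v = 628.0·(+0.02777)/1.12144 + 254.7 = 270.2524
M2: Pc = R·M2+t = (+0.13500, -0.20467, +1.10560); u = 783.5·(+0.13500)/1.10560 + 315.5 = 411.1710, v = 628.0·(-0.20467)/1.10560 + 254.7 = 138.4462
M3: Pc = R·M3+t = (-0.07946, -0.17837, +1.01576); u = 783.5·(-0.07946)/1.01576 + 315.5 = 254.2068, v = 628.0·(-0.17837)/1.01576 + 254.7 = 144.4208

c0=(271.75, 287.61) c1=(425.09, 270.25) c2=(411.17, 138.45) c3=(254.21, 144.42)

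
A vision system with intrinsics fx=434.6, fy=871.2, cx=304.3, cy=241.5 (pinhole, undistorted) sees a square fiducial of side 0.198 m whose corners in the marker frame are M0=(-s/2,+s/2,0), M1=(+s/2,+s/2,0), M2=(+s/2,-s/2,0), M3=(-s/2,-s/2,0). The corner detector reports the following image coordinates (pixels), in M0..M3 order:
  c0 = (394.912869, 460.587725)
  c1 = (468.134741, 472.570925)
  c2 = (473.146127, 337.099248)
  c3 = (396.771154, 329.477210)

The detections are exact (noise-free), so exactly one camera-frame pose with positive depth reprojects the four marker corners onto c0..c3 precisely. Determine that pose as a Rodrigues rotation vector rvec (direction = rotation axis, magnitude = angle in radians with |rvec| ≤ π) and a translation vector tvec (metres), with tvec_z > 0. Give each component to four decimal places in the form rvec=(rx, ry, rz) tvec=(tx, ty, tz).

Intrinsics K: fx=434.6, fy=871.2, cx=304.3, cy=241.5
Marker side s = 0.198 m; corners in marker frame (Z=0):
  M0 = (-0.0990, +0.0990, 0)
  M1 = (+0.0990, +0.0990, 0)
  M2 = (+0.0990, -0.0990, 0)
  M3 = (-0.0990, -0.0990, 0)
Detected image corners:
  c0 = (394.912869, 460.587725) px
  c1 = (468.134741, 472.570925) px
  c2 = (473.146127, 337.099248) px
  c3 = (396.771154, 329.477210) px
Planar DLT: solve 8×8 A·h = b for H (H[2,2]=1):
  H  [+299.49666 +71.44551 +432.53888]
  H  [-22.37536 +754.82635 +401.19637]
  H  [-0.18030 +0.20462 +1.00000]
B = K⁻¹H; ‖b₁‖=0.835422, ‖b₂‖=0.835422; λ = 2/(‖b₁‖+‖b₂‖) = 1.197000, sign → tz>0 ⇒ λ=+1.197000
r₁ = λ·B[:,0] = (+0.97600,+0.02908,-0.21581); r₂ = λ·B[:,1] = (+0.02528,+0.96921,+0.24493)
r₃ = r₁×r₂ = (+0.21629,-0.24451,+0.94522); SVD([r₁ r₂ r₃]) → R = UVᵀ:
  R  [+0.97600 +0.02528 +0.21629]
  R  [+0.02908 +0.96921 -0.24451]
  R  [-0.21581 +0.24493 +0.94522]
t = (+0.35320, +0.21942, +1.19700) m
tr R = 2.890426; θ = arccos((tr R − 1)/2) = 0.332549 rad = 19.054°
axis k = ((R−Rᵀ)₃₂, (R−Rᵀ)₁₃, (R−Rᵀ)₂₁) / (2 sinθ) = (+0.749639, +0.661821, +0.005822)
rvec = θ·k = (+0.249292, +0.220088, +0.001936)

rvec=(0.2493, 0.2201, 0.0019) tvec=(0.3532, 0.2194, 1.1970)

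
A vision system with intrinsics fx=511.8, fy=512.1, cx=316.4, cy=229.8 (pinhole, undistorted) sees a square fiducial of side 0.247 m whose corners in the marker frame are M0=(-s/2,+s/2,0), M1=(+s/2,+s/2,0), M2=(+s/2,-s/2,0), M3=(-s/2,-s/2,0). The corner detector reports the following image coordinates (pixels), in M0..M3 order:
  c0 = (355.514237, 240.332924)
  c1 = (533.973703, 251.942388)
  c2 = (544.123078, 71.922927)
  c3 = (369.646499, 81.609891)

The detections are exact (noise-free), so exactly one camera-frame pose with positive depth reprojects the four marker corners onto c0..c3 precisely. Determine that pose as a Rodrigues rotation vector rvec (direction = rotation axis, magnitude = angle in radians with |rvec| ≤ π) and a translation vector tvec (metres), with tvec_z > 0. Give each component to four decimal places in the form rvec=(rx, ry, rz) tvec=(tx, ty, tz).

rvec=(-0.1101, 0.3790, 0.0770) tvec=(0.1849, -0.0999, 0.7338)

Intrinsics K: fx=511.8, fy=512.1, cx=316.4, cy=229.8
Marker side s = 0.247 m; corners in marker frame (Z=0):
  M0 = (-0.1235, +0.1235, 0)
  M1 = (+0.1235, +0.1235, 0)
  M2 = (+0.1235, -0.1235, 0)
  M3 = (-0.1235, -0.1235, 0)
Detected image corners:
  c0 = (355.514237, 240.332924) px
  c1 = (533.973703, 251.942388) px
  c2 = (544.123078, 71.922927) px
  c3 = (369.646499, 81.609891) px
Planar DLT: solve 8×8 A·h = b for H (H[2,2]=1):
  H  [+485.15072 -106.61975 +445.36973]
  H  [-78.85422 +662.60758 +160.10040]
  H  [-0.50834 -0.12635 +1.00000]
B = K⁻¹H; ‖b₁‖=1.362734, ‖b₂‖=1.362734; λ = 2/(‖b₁‖+‖b₂‖) = 0.733819, sign → tz>0 ⇒ λ=+0.733819
r₁ = λ·B[:,0] = (+0.92622,+0.05440,-0.37303); r₂ = λ·B[:,1] = (-0.09555,+0.99110,-0.09272)
r₃ = r₁×r₂ = (+0.36467,+0.12152,+0.92317); SVD([r₁ r₂ r₃]) → R = UVᵀ:
  R  [+0.92622 -0.09555 +0.36467]
  R  [+0.05440 +0.99110 +0.12152]
  R  [-0.37303 -0.09272 +0.92317]
t = (+0.18492, -0.09988, +0.73382) m
tr R = 2.840493; θ = arccos((tr R − 1)/2) = 0.402087 rad = 23.038°
axis k = ((R−Rᵀ)₃₂, (R−Rᵀ)₁₃, (R−Rᵀ)₂₁) / (2 sinθ) = (-0.273726, +0.942533, +0.191588)
rvec = θ·k = (-0.110062, +0.378980, +0.077035)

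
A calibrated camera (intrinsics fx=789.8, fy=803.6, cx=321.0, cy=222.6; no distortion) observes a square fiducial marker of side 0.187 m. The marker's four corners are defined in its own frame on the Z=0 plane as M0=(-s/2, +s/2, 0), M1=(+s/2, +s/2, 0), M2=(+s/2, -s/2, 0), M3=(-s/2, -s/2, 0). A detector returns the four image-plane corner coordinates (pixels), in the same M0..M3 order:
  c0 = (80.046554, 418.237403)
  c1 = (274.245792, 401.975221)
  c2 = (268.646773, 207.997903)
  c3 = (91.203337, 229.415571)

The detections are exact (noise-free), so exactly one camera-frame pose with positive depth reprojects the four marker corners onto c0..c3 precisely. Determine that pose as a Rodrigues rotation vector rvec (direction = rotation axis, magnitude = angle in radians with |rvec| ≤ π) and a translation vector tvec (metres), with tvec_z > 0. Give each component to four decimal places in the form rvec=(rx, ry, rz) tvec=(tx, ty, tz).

Intrinsics K: fx=789.8, fy=803.6, cx=321.0, cy=222.6
Marker side s = 0.187 m; corners in marker frame (Z=0):
  M0 = (-0.0935, +0.0935, 0)
  M1 = (+0.0935, +0.0935, 0)
  M2 = (+0.0935, -0.0935, 0)
  M3 = (-0.0935, -0.0935, 0)
Detected image corners:
  c0 = (80.046554, 418.237403) px
  c1 = (274.245792, 401.975221) px
  c2 = (268.646773, 207.997903) px
  c3 = (91.203337, 229.415571) px
Planar DLT: solve 8×8 A·h = b for H (H[2,2]=1):
  H  [+957.42410 -102.26582 +176.93254]
  H  [-161.67280 +870.77108 +310.23508]
  H  [-0.19179 -0.48507 +1.00000]
B = K⁻¹H; ‖b₁‖=1.312738, ‖b₂‖=1.312738; λ = 2/(‖b₁‖+‖b₂‖) = 0.761767, sign → tz>0 ⇒ λ=+0.761767
r₁ = λ·B[:,0] = (+0.98282,-0.11279,-0.14610); r₂ = λ·B[:,1] = (+0.05154,+0.92780,-0.36951)
r₃ = r₁×r₂ = (+0.17722,+0.35563,+0.91767); SVD([r₁ r₂ r₃]) → R = UVᵀ:
  R  [+0.98282 +0.05154 +0.17722]
  R  [-0.11279 +0.92780 +0.35563]
  R  [-0.14610 -0.36951 +0.91767]
t = (-0.13895, +0.08307, +0.76177) m
tr R = 2.828286; θ = arccos((tr R − 1)/2) = 0.417407 rad = 23.916°
axis k = ((R−Rᵀ)₃₂, (R−Rᵀ)₁₃, (R−Rᵀ)₂₁) / (2 sinθ) = (-0.894369, +0.398777, -0.202682)
rvec = θ·k = (-0.373316, +0.166453, -0.084601)

rvec=(-0.3733, 0.1665, -0.0846) tvec=(-0.1390, 0.0831, 0.7618)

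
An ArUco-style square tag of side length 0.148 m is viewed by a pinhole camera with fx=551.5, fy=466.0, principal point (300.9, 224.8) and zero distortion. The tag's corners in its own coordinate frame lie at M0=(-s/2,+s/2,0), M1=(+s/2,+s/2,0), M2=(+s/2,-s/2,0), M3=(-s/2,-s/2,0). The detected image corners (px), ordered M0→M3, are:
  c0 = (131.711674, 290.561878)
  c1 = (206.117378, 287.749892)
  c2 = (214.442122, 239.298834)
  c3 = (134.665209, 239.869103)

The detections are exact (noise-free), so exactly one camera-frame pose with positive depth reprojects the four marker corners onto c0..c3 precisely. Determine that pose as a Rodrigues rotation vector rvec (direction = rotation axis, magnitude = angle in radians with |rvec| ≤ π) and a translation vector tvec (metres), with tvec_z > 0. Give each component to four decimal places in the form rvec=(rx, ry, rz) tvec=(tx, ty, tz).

Intrinsics K: fx=551.5, fy=466.0, cx=300.9, cy=224.8
Marker side s = 0.148 m; corners in marker frame (Z=0):
  M0 = (-0.0740, +0.0740, 0)
  M1 = (+0.0740, +0.0740, 0)
  M2 = (+0.0740, -0.0740, 0)
  M3 = (-0.0740, -0.0740, 0)
Detected image corners:
  c0 = (131.711674, 290.561878) px
  c1 = (206.117378, 287.749892) px
  c2 = (214.442122, 239.298834) px
  c3 = (134.665209, 239.869103) px
Planar DLT: solve 8×8 A·h = b for H (H[2,2]=1):
  H  [+575.59311 +46.36154 +172.55060]
  H  [+73.53333 +465.45600 +265.25647]
  H  [+0.32242 +0.49435 +1.00000]
B = K⁻¹H; ‖b₁‖=0.925738, ‖b₂‖=0.925738; λ = 2/(‖b₁‖+‖b₂‖) = 1.080219, sign → tz>0 ⇒ λ=+1.080219
r₁ = λ·B[:,0] = (+0.93739,+0.00244,+0.34828); r₂ = λ·B[:,1] = (-0.20055,+0.82135,+0.53401)
r₃ = r₁×r₂ = (-0.28475,-0.57042,+0.77041); SVD([r₁ r₂ r₃]) → R = UVᵀ:
  R  [+0.93739 -0.20055 -0.28475]
  R  [+0.00244 +0.82135 -0.57042]
  R  [+0.34828 +0.53401 +0.77041]
t = (-0.25140, +0.09378, +1.08022) m
tr R = 2.529154; θ = arccos((tr R − 1)/2) = 0.700412 rad = 40.131°
axis k = ((R−Rᵀ)₃₂, (R−Rᵀ)₁₃, (R−Rᵀ)₂₁) / (2 sinθ) = (+0.856763, -0.491080, +0.157472)
rvec = θ·k = (+0.600087, -0.343958, +0.110295)

rvec=(0.6001, -0.3440, 0.1103) tvec=(-0.2514, 0.0938, 1.0802)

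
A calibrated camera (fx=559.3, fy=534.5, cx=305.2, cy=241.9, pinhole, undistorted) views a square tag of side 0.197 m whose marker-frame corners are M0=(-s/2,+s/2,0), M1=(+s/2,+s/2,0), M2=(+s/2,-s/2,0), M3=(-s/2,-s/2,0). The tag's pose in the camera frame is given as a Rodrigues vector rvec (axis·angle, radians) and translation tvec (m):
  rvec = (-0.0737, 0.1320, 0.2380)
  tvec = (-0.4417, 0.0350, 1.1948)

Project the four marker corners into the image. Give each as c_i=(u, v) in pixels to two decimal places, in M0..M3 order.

Intrinsics K: fx=559.3, fy=534.5, cx=305.2, cy=241.9
Marker side s = 0.197 m; corners in marker frame (Z=0):
  M0 = (-0.0985, +0.0985, 0)
  M1 = (+0.0985, +0.0985, 0)
  M2 = (+0.0985, -0.0985, 0)
  M3 = (-0.0985, -0.0985, 0)
rvec = (-0.0737, 0.1320, 0.2380), |rvec| = θ = 0.28196 rad = 16.155°
Rodrigues: sinθ=0.27824, 1−cosθ=0.03949; R = I + sinθ·[k]× + (1−cosθ)·[k]×²:
    [+0.96321 -0.23969 +0.12155]
    [+0.23003 +0.96917 +0.08833]
    [-0.13897 -0.05712 +0.98865]
t = (-0.4417, 0.0350, 1.1948) m
M0: Pc = R·M0+t = (-0.56019, +0.10781, +1.20286); u = 559.3·(-0.56019)/1.20286 + 305.2 = 44.7279, v = 534.5·(+0.10781)/1.20286 + 241.9 = 289.8040
M1: Pc = R·M1+t = (-0.37043, +0.15312, +1.17548); u = 559.3·(-0.37043)/1.17548 + 305.2 = 128.9465, v = 534.5·(+0.15312)/1.17548 + 241.9 = 311.5249
M2: Pc = R·M2+t = (-0.32321, -0.03781, +1.18674); u = 559.3·(-0.32321)/1.18674 + 305.2 = 152.8718, v = 534.5·(-0.03781)/1.18674 + 241.9 = 224.8727
M3: Pc = R·M3+t = (-0.51297, -0.08312, +1.21412); u = 559.3·(-0.51297)/1.21412 + 305.2 = 68.8944, v = 534.5·(-0.08312)/1.21412 + 241.9 = 205.3071

c0=(44.73, 289.80) c1=(128.95, 311.52) c2=(152.87, 224.87) c3=(68.89, 205.31)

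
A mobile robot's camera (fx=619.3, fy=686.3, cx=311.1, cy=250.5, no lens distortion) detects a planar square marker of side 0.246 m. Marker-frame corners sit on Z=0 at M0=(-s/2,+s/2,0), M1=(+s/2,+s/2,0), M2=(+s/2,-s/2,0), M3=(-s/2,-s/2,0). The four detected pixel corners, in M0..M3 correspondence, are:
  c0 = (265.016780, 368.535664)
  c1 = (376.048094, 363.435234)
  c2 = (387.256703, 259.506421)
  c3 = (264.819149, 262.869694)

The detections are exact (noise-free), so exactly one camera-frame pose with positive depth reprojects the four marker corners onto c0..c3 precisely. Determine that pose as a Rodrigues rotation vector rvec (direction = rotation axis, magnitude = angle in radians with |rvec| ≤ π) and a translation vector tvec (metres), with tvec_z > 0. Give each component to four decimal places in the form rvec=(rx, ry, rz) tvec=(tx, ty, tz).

Intrinsics K: fx=619.3, fy=686.3, cx=311.1, cy=250.5
Marker side s = 0.246 m; corners in marker frame (Z=0):
  M0 = (-0.1230, +0.1230, 0)
  M1 = (+0.1230, +0.1230, 0)
  M2 = (+0.1230, -0.1230, 0)
  M3 = (-0.1230, -0.1230, 0)
Detected image corners:
  c0 = (265.016780, 368.535664) px
  c1 = (376.048094, 363.435234) px
  c2 = (387.256703, 259.506421) px
  c3 = (264.819149, 262.869694) px
Planar DLT: solve 8×8 A·h = b for H (H[2,2]=1):
  H  [+500.40719 +107.06463 +323.74941]
  H  [+8.83337 +551.76192 +316.15037]
  H  [+0.08358 +0.40114 +1.00000]
B = K⁻¹H; ‖b₁‖=0.770782, ‖b₂‖=0.770782; λ = 2/(‖b₁‖+‖b₂‖) = 1.297384, sign → tz>0 ⇒ λ=+1.297384
r₁ = λ·B[:,0] = (+0.99384,-0.02288,+0.10844); r₂ = λ·B[:,1] = (-0.03714,+0.85309,+0.52043)
r₃ = r₁×r₂ = (-0.10442,-0.52126,+0.84699); SVD([r₁ r₂ r₃]) → R = UVᵀ:
  R  [+0.99384 -0.03714 -0.10442]
  R  [-0.02288 +0.85309 -0.52126]
  R  [+0.10844 +0.52043 +0.84699]
t = (+0.02650, +0.12411, +1.29738) m
tr R = 2.693922; θ = arccos((tr R − 1)/2) = 0.560553 rad = 32.117°
axis k = ((R−Rᵀ)₃₂, (R−Rᵀ)₁₃, (R−Rᵀ)₂₁) / (2 sinθ) = (+0.979667, -0.200181, +0.013413)
rvec = θ·k = (+0.549156, -0.112212, +0.007519)

rvec=(0.5492, -0.1122, 0.0075) tvec=(0.0265, 0.1241, 1.2974)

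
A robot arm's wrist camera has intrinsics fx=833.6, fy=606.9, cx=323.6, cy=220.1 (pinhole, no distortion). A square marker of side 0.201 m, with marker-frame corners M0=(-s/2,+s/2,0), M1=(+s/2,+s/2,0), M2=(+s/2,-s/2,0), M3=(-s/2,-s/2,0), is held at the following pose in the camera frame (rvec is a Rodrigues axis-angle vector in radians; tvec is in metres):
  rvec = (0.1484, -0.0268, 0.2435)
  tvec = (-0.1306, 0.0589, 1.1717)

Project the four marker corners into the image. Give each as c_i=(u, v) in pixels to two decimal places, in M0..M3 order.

c0=(145.51, 287.59) c1=(283.39, 311.49) c2=(317.32, 212.99) c3=(176.26, 187.73)

Intrinsics K: fx=833.6, fy=606.9, cx=323.6, cy=220.1
Marker side s = 0.201 m; corners in marker frame (Z=0):
  M0 = (-0.1005, +0.1005, 0)
  M1 = (+0.1005, +0.1005, 0)
  M2 = (+0.1005, -0.1005, 0)
  M3 = (-0.1005, -0.1005, 0)
rvec = (0.1484, -0.0268, 0.2435), |rvec| = θ = 0.28641 rad = 16.410°
Rodrigues: sinθ=0.28251, 1−cosθ=0.04074; R = I + sinθ·[k]× + (1−cosθ)·[k]×²:
    [+0.97020 -0.24216 -0.00849]
    [+0.23821 +0.95962 -0.14962]
    [+0.04438 +0.14314 +0.98871]
t = (-0.1306, 0.0589, 1.1717) m
M0: Pc = R·M0+t = (-0.25244, +0.13140, +1.18163); u = 833.6·(-0.25244)/1.18163 + 323.6 = 145.5100, v = 606.9·(+0.13140)/1.18163 + 220.1 = 287.5899
M1: Pc = R·M1+t = (-0.05743, +0.17928, +1.19055); u = 833.6·(-0.05743)/1.19055 + 323.6 = 283.3871, v = 606.9·(+0.17928)/1.19055 + 220.1 = 311.4918
M2: Pc = R·M2+t = (-0.00876, -0.01360, +1.16177); u = 833.6·(-0.00876)/1.16177 + 323.6 = 317.3160, v = 606.9·(-0.01360)/1.16177 + 220.1 = 212.9946
M3: Pc = R·M3+t = (-0.20377, -0.06148, +1.15285); u = 833.6·(-0.20377)/1.15285 + 323.6 = 176.2605, v = 606.9·(-0.06148)/1.15285 + 220.1 = 187.7340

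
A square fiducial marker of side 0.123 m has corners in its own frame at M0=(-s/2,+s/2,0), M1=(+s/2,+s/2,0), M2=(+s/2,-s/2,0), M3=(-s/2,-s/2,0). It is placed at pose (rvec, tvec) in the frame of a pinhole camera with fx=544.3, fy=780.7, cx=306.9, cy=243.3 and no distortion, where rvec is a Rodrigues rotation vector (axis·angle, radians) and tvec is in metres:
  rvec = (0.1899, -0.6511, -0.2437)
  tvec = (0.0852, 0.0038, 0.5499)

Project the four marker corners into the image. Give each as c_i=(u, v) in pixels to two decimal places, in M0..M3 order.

c0=(356.21, 360.93) c1=(436.10, 301.96) c2=(423.80, 144.31) c3=(337.26, 184.62)

Intrinsics K: fx=544.3, fy=780.7, cx=306.9, cy=243.3
Marker side s = 0.123 m; corners in marker frame (Z=0):
  M0 = (-0.0615, +0.0615, 0)
  M1 = (+0.0615, +0.0615, 0)
  M2 = (+0.0615, -0.0615, 0)
  M3 = (-0.0615, -0.0615, 0)
rvec = (0.1899, -0.6511, -0.2437), |rvec| = θ = 0.72068 rad = 41.292°
Rodrigues: sinθ=0.65990, 1−cosθ=0.24864; R = I + sinθ·[k]× + (1−cosθ)·[k]×²:
    [+0.76862 +0.16395 -0.61834]
    [-0.28234 +0.95430 -0.09792]
    [+0.57403 +0.24984 +0.77979]
t = (0.0852, 0.0038, 0.5499) m
M0: Pc = R·M0+t = (+0.04801, +0.07985, +0.52996); u = 544.3·(+0.04801)/0.52996 + 306.9 = 356.2119, v = 780.7·(+0.07985)/0.52996 + 243.3 = 360.9340
M1: Pc = R·M1+t = (+0.14255, +0.04513, +0.60057); u = 544.3·(+0.14255)/0.60057 + 306.9 = 436.0972, v = 780.7·(+0.04513)/0.60057 + 243.3 = 301.9608
M2: Pc = R·M2+t = (+0.12239, -0.07225, +0.56984); u = 544.3·(+0.12239)/0.56984 + 306.9 = 423.8022, v = 780.7·(-0.07225)/0.56984 + 243.3 = 144.3098
M3: Pc = R·M3+t = (+0.02785, -0.03753, +0.49923); u = 544.3·(+0.02785)/0.49923 + 306.9 = 337.2606, v = 780.7·(-0.03753)/0.49923 + 243.3 = 184.6168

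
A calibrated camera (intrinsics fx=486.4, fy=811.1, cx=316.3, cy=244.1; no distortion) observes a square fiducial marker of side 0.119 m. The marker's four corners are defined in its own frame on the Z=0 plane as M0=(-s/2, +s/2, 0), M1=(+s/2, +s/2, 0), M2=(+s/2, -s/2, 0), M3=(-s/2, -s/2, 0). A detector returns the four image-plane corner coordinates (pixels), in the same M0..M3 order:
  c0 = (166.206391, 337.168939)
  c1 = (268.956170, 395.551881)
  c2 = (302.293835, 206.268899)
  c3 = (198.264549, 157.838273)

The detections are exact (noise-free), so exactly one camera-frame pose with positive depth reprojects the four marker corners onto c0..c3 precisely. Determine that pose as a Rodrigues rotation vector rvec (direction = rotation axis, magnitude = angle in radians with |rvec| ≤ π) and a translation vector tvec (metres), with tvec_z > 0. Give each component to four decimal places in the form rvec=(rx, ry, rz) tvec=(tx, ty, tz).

Intrinsics K: fx=486.4, fy=811.1, cx=316.3, cy=244.1
Marker side s = 0.119 m; corners in marker frame (Z=0):
  M0 = (-0.0595, +0.0595, 0)
  M1 = (+0.0595, +0.0595, 0)
  M2 = (+0.0595, -0.0595, 0)
  M3 = (-0.0595, -0.0595, 0)
Detected image corners:
  c0 = (166.206391, 337.168939) px
  c1 = (268.956170, 395.551881) px
  c2 = (302.293835, 206.268899) px
  c3 = (198.264549, 157.838273) px
Planar DLT: solve 8×8 A·h = b for H (H[2,2]=1):
  H  [+765.13420 -283.09776 +232.60198]
  H  [+327.15552 +1537.76889 +273.30423]
  H  [-0.44328 -0.03620 +1.00000]
B = K⁻¹H; ‖b₁‖=1.987234, ‖b₂‖=1.987234; λ = 2/(‖b₁‖+‖b₂‖) = 0.503212, sign → tz>0 ⇒ λ=+0.503212
r₁ = λ·B[:,0] = (+0.93664,+0.27010,-0.22306); r₂ = λ·B[:,1] = (-0.28104,+0.95952,-0.01821)
r₃ = r₁×r₂ = (+0.20912,+0.07975,+0.97463); SVD([r₁ r₂ r₃]) → R = UVᵀ:
  R  [+0.93664 -0.28104 +0.20912]
  R  [+0.27010 +0.95952 +0.07975]
  R  [-0.22306 -0.01821 +0.97463]
t = (-0.08659, +0.01812, +0.50321) m
tr R = 2.870794; θ = arccos((tr R − 1)/2) = 0.361417 rad = 20.708°
axis k = ((R−Rᵀ)₃₂, (R−Rᵀ)₁₃, (R−Rᵀ)₂₁) / (2 sinθ) = (-0.138523, +0.611116, +0.779326)
rvec = θ·k = (-0.050065, +0.220867, +0.281661)

rvec=(-0.0501, 0.2209, 0.2817) tvec=(-0.0866, 0.0181, 0.5032)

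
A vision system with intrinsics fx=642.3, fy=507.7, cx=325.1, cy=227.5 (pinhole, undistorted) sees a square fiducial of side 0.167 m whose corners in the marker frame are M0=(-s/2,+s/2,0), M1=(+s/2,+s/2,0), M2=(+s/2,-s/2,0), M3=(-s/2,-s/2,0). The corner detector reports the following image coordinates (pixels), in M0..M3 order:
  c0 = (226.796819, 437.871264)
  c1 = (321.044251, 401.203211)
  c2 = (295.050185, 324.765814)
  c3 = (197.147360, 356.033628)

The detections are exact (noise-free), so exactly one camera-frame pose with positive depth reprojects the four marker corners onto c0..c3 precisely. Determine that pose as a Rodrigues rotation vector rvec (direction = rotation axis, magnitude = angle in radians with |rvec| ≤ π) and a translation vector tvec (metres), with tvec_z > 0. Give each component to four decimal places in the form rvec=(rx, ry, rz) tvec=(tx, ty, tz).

Intrinsics K: fx=642.3, fy=507.7, cx=325.1, cy=227.5
Marker side s = 0.167 m; corners in marker frame (Z=0):
  M0 = (-0.0835, +0.0835, 0)
  M1 = (+0.0835, +0.0835, 0)
  M2 = (+0.0835, -0.0835, 0)
  M3 = (-0.0835, -0.0835, 0)
Detected image corners:
  c0 = (226.796819, 437.871264) px
  c1 = (321.044251, 401.203211) px
  c2 = (295.050185, 324.765814) px
  c3 = (197.147360, 356.033628) px
Planar DLT: solve 8×8 A·h = b for H (H[2,2]=1):
  H  [+692.32442 +191.50913 +261.92947]
  H  [-32.38731 +510.27587 +379.65150]
  H  [+0.45042 +0.09739 +1.00000]
B = K⁻¹H; ‖b₁‖=0.997883, ‖b₂‖=0.997883; λ = 2/(‖b₁‖+‖b₂‖) = 1.002122, sign → tz>0 ⇒ λ=+1.002122
r₁ = λ·B[:,0] = (+0.85171,-0.26619,+0.45137); r₂ = λ·B[:,1] = (+0.24939,+0.96347,+0.09760)
r₃ = r₁×r₂ = (-0.46087,+0.02944,+0.88698); SVD([r₁ r₂ r₃]) → R = UVᵀ:
  R  [+0.85171 +0.24939 -0.46087]
  R  [-0.26619 +0.96347 +0.02944]
  R  [+0.45137 +0.09760 +0.88698]
t = (-0.09856, +0.30032, +1.00212) m
tr R = 2.702159; θ = arccos((tr R − 1)/2) = 0.552758 rad = 31.671°
axis k = ((R−Rᵀ)₃₂, (R−Rᵀ)₁₃, (R−Rᵀ)₂₁) / (2 sinθ) = (+0.064908, -0.868740, -0.490996)
rvec = θ·k = (+0.035878, -0.480203, -0.271402)

rvec=(0.0359, -0.4802, -0.2714) tvec=(-0.0986, 0.3003, 1.0021)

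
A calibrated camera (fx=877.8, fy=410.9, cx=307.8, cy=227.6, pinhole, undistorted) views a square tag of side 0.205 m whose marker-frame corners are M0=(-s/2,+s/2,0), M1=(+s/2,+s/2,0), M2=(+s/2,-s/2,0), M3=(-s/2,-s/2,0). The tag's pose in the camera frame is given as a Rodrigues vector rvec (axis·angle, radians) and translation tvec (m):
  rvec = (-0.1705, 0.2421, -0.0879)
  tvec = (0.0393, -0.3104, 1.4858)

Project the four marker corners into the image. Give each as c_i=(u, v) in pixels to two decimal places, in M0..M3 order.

c0=(276.57, 172.82) c1=(396.07, 164.78) c2=(385.87, 110.47) c3=(269.54, 120.00)

Intrinsics K: fx=877.8, fy=410.9, cx=307.8, cy=227.6
Marker side s = 0.205 m; corners in marker frame (Z=0):
  M0 = (-0.1025, +0.1025, 0)
  M1 = (+0.1025, +0.1025, 0)
  M2 = (+0.1025, -0.1025, 0)
  M3 = (-0.1025, -0.1025, 0)
rvec = (-0.1705, 0.2421, -0.0879), |rvec| = θ = 0.30888 rad = 17.698°
Rodrigues: sinθ=0.30400, 1−cosθ=0.04733; R = I + sinθ·[k]× + (1−cosθ)·[k]×²:
    [+0.96709 +0.06603 +0.24570]
    [-0.10698 +0.98175 +0.15725]
    [-0.23083 -0.17836 +0.95651]
t = (0.0393, -0.3104, 1.4858) m
M0: Pc = R·M0+t = (-0.05306, -0.19880, +1.49118); u = 877.8·(-0.05306)/1.49118 + 307.8 = 276.5664, v = 410.9·(-0.19880)/1.49118 + 227.6 = 172.8185
M1: Pc = R·M1+t = (+0.14520, -0.22074, +1.44386); u = 877.8·(+0.14520)/1.44386 + 307.8 = 396.0723, v = 410.9·(-0.22074)/1.44386 + 227.6 = 164.7817
M2: Pc = R·M2+t = (+0.13166, -0.42200, +1.48042); u = 877.8·(+0.13166)/1.48042 + 307.8 = 385.8656, v = 410.9·(-0.42200)/1.48042 + 227.6 = 110.4727
M3: Pc = R·M3+t = (-0.06660, -0.40006, +1.52774); u = 877.8·(-0.06660)/1.52774 + 307.8 = 269.5360, v = 410.9·(-0.40006)/1.52774 + 227.6 = 119.9994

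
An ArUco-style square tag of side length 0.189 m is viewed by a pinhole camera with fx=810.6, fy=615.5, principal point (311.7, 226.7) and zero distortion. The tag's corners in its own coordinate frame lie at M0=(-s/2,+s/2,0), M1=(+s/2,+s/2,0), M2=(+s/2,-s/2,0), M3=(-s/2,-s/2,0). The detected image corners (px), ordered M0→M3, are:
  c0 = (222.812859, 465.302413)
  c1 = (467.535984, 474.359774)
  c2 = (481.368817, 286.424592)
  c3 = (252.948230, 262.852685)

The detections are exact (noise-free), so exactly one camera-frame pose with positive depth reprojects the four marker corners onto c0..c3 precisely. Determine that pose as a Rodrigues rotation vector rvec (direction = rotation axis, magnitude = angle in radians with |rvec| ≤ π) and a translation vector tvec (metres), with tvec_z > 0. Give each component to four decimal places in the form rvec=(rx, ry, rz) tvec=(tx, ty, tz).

Intrinsics K: fx=810.6, fy=615.5, cx=311.7, cy=226.7
Marker side s = 0.189 m; corners in marker frame (Z=0):
  M0 = (-0.0945, +0.0945, 0)
  M1 = (+0.0945, +0.0945, 0)
  M2 = (+0.0945, -0.0945, 0)
  M3 = (-0.0945, -0.0945, 0)
Detected image corners:
  c0 = (222.812859, 465.302413) px
  c1 = (467.535984, 474.359774) px
  c2 = (481.368817, 286.424592) px
  c3 = (252.948230, 262.852685) px
Planar DLT: solve 8×8 A·h = b for H (H[2,2]=1):
  H  [+1400.19693 -230.54347 +361.20662]
  H  [+244.08185 +910.06745 +369.55689]
  H  [+0.42065 -0.32552 +1.00000]
B = K⁻¹H; ‖b₁‖=1.639040, ‖b₂‖=1.639040; λ = 2/(‖b₁‖+‖b₂‖) = 0.610113, sign → tz>0 ⇒ λ=+0.610113
r₁ = λ·B[:,0] = (+0.95520,+0.14742,+0.25664); r₂ = λ·B[:,1] = (-0.09715,+0.97525,-0.19861)
r₃ = r₁×r₂ = (-0.27957,+0.16477,+0.94588); SVD([r₁ r₂ r₃]) → R = UVᵀ:
  R  [+0.95520 -0.09715 -0.27957]
  R  [+0.14742 +0.97525 +0.16477]
  R  [+0.25664 -0.19861 +0.94588]
t = (+0.03726, +0.14161, +0.61011) m
tr R = 2.876331; θ = arccos((tr R − 1)/2) = 0.353504 rad = 20.254°
axis k = ((R−Rᵀ)₃₂, (R−Rᵀ)₁₃, (R−Rᵀ)₂₁) / (2 sinθ) = (-0.524829, -0.774454, +0.353237)
rvec = θ·k = (-0.185529, -0.273773, +0.124871)

rvec=(-0.1855, -0.2738, 0.1249) tvec=(0.0373, 0.1416, 0.6101)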